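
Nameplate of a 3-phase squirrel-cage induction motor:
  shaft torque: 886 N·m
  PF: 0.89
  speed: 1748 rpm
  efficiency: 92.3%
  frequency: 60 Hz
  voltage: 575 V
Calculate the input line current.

198 A

ω = 2π×1748/60 = 183.1 rad/s; P_out = τω = 886 × 183.1 = 162227 W
P_in = P_out / η = 162227 / 0.923 = 175761 W
I_L = P_in / (√3·V_L·cosφ) = 175761 / (1.732 × 575 × 0.89) = 198 A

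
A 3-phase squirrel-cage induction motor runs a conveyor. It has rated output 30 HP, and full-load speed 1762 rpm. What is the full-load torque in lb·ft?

P_out = 30 × 746 = 22380 W
ω = 2π × 1762/60 = 184.5 rad/s
τ = P_out/ω = 22380/184.5 = 121.3 N·m
In lb·ft: 121.3/1.356 = 89.5 lb·ft

89.5 lb·ft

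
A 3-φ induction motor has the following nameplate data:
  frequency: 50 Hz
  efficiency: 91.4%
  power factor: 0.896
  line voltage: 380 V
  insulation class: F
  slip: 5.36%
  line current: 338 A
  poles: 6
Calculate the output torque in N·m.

1840 N·m

P_in = √3·V·I·cosφ = 1.732 × 380 × 338 × 0.896 = 199322 W
P_out = η·P_in = 0.914 × 199322 = 182180 W
n_s = 120×50/6 = 1000 rpm; n = 1000×(1−0.0536) = 946 rpm
ω = 2π×946/60 = 99.06 rad/s
τ = P_out/ω = 182180/99.06 = 1840 N·m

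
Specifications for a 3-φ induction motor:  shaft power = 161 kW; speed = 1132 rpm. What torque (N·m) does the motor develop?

1360 N·m

ω = 2π × 1132/60 = 118.5 rad/s
τ = P/ω = 161000/118.5 = 1360 N·m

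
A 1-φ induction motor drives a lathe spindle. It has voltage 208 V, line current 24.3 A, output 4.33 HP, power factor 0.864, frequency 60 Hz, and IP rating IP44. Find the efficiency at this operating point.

P_out = 4.33 × 746 = 3230 W
P_in = V·I·cosφ = 208 × 24.3 × 0.864 = 4367 W
η = P_out / P_in = 3230 / 4367 = 0.740 = 74.0%

74.0 %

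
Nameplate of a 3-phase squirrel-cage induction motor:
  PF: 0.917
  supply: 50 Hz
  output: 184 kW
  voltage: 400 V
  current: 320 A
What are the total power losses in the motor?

19300 W

P_in = √3·V·I·cosφ = 1.732×400×320×0.917 = 203295 W
P_out = 184000 W
Losses = P_in − P_out = 203295 − 184000 = 19295 W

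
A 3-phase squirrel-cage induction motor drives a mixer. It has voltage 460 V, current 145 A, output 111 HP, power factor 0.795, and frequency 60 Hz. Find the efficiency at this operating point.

90.2 %

P_out = 111 × 746 = 82806 W
P_in = √3·V_L·I_L·cosφ = 1.732 × 460 × 145 × 0.795 = 91842 W
η = P_out / P_in = 82806 / 91842 = 0.902 = 90.2%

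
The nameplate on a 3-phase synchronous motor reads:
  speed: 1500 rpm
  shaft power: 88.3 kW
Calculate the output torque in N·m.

562 N·m

ω = 2π × 1500/60 = 157.1 rad/s
τ = P/ω = 88300/157.1 = 562 N·m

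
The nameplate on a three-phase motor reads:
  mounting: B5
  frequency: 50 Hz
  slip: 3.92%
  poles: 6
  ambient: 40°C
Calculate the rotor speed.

n_s = 120f/p = 120×50/6 = 1000 rpm
n = n_s(1 − s) = 1000 × (1 − 0.0392) = 961 rpm

961 rpm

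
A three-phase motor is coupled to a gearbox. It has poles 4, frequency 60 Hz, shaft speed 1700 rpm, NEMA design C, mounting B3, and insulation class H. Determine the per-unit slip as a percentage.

5.6 %

n_s = 120f/p = 120×60/4 = 1800 rpm
s = (n_s − n)/n_s = (1800 − 1700)/1800 = 0.0556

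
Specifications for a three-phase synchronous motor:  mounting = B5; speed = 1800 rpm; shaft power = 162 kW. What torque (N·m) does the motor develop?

859 N·m

ω = 2π × 1800/60 = 188.5 rad/s
τ = P/ω = 162000/188.5 = 859 N·m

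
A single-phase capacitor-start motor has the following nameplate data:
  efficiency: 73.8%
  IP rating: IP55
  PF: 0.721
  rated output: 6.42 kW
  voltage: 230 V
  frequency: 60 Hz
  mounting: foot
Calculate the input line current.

52.5 A

P_out = 6.42 kW = 6420 W
P_in = P_out / η = 6420 / 0.738 = 8699 W
I = P_in / (V·cosφ) = 8699 / (230 × 0.721) = 52.5 A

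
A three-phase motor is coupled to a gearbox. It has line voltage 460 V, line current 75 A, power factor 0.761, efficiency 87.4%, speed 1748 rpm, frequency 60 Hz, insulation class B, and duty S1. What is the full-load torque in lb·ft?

160 lb·ft

P_in = √3·V·I·cosφ = 1.732 × 460 × 75 × 0.761 = 45473 W
P_out = η·P_in = 0.874 × 45473 = 39743 W
n = 1748 rpm
ω = 2π×1748/60 = 183.1 rad/s
τ = P_out/ω = 39743/183.1 = 217.1 N·m
In lb·ft: 217.1/1.356 = 160 lb·ft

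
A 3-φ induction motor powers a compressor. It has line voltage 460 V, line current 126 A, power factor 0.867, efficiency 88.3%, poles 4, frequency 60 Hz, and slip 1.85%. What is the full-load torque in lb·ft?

P_in = √3·V·I·cosφ = 1.732 × 460 × 126 × 0.867 = 87035 W
P_out = η·P_in = 0.883 × 87035 = 76852 W
n_s = 120×60/4 = 1800 rpm; n = 1800×(1−0.0185) = 1767 rpm
ω = 2π×1767/60 = 185 rad/s
τ = P_out/ω = 76852/185 = 415.4 N·m
In lb·ft: 415.4/1.356 = 306 lb·ft

306 lb·ft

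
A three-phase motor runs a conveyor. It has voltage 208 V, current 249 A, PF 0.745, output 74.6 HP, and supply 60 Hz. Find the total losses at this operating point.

11200 W

P_in = √3·V·I·cosφ = 1.732×208×249×0.745 = 66829 W
P_out = 74.6×746 = 55652 W
Losses = P_in − P_out = 66829 − 55652 = 11177 W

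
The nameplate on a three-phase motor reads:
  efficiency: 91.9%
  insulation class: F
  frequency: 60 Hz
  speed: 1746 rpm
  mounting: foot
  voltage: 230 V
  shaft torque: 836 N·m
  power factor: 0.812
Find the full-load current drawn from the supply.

514 A

ω = 2π×1746/60 = 182.8 rad/s; P_out = τω = 836 × 182.8 = 152821 W
P_in = P_out / η = 152821 / 0.919 = 166291 W
I_L = P_in / (√3·V_L·cosφ) = 166291 / (1.732 × 230 × 0.812) = 514 A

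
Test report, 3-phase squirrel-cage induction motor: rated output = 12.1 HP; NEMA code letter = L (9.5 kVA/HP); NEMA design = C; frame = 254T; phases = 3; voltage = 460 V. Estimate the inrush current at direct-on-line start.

S_LR = 9.5 × 12.1 = 114.95 kVA
I_LR = S_LR/(√3·V_L) = 114950/(1.732×460) = 144 A

144 A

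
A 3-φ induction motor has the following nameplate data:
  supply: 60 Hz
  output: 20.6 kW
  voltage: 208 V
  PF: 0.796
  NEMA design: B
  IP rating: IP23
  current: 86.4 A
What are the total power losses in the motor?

4.18 kW

P_in = √3·V·I·cosφ = 1.732×208×86.4×0.796 = 24776 W
P_out = 20600 W
Losses = P_in − P_out = 24776 − 20600 = 4176 W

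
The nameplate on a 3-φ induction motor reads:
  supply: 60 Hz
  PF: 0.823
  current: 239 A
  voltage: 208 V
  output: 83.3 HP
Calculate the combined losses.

P_in = √3·V·I·cosφ = 1.732×208×239×0.823 = 70861 W
P_out = 83.3×746 = 62142 W
Losses = P_in − P_out = 70861 − 62142 = 8719 W

8.72 kW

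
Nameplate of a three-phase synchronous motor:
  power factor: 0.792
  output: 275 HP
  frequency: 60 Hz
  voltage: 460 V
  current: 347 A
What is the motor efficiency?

P_out = 275 × 746 = 205150 W
P_in = √3·V_L·I_L·cosφ = 1.732 × 460 × 347 × 0.792 = 218958 W
η = P_out / P_in = 205150 / 218958 = 0.937 = 93.7%

93.7 %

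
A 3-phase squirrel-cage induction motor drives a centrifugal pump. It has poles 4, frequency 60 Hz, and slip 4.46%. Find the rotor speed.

1720 rpm

n_s = 120f/p = 120×60/4 = 1800 rpm
n = n_s(1 − s) = 1800 × (1 − 0.0446) = 1720 rpm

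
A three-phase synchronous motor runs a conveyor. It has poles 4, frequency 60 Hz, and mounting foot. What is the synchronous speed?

n_s = 120f/p = 120×60/4 = 1800 rpm

1800 rpm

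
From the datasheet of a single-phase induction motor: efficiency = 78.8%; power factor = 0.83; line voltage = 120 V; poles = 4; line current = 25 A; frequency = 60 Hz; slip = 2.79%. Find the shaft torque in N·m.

10.7 N·m

P_in = V·I·cosφ = 120 × 25 × 0.83 = 2490 W
P_out = η·P_in = 0.788 × 2490 = 1962 W
n_s = 120×60/4 = 1800 rpm; n = 1800×(1−0.0279) = 1750 rpm
ω = 2π×1750/60 = 183.3 rad/s
τ = P_out/ω = 1962/183.3 = 10.7 N·m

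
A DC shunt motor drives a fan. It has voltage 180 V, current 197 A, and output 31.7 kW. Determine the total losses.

P_in = V·I = 180×197 = 35460 W
P_out = 31700 W
Losses = P_in − P_out = 35460 − 31700 = 3760 W

3760 W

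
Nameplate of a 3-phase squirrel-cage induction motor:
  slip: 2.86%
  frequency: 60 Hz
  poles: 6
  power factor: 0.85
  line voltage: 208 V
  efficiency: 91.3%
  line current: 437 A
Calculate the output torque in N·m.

1000 N·m

P_in = √3·V·I·cosφ = 1.732 × 208 × 437 × 0.85 = 133817 W
P_out = η·P_in = 0.913 × 133817 = 122175 W
n_s = 120×60/6 = 1200 rpm; n = 1200×(1−0.0286) = 1166 rpm
ω = 2π×1166/60 = 122.1 rad/s
τ = P_out/ω = 122175/122.1 = 1000 N·m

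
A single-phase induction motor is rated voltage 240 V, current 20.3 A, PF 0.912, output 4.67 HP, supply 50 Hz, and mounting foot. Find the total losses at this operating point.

P_in = V·I·cosφ = 240×20.3×0.912 = 4443 W
P_out = 4.67×746 = 3484 W
Losses = P_in − P_out = 4443 − 3484 = 959 W

959 W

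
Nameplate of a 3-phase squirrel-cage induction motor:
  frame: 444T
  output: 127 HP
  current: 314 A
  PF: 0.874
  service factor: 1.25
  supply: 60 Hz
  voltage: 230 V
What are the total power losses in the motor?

P_in = √3·V·I·cosφ = 1.732×230×314×0.874 = 109324 W
P_out = 127×746 = 94742 W
Losses = P_in − P_out = 109324 − 94742 = 14582 W

14600 W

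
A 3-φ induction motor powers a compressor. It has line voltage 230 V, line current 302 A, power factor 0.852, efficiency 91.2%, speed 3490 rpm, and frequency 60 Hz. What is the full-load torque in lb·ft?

P_in = √3·V·I·cosφ = 1.732 × 230 × 302 × 0.852 = 102500 W
P_out = η·P_in = 0.912 × 102500 = 93480 W
n = 3490 rpm
ω = 2π×3490/60 = 365.5 rad/s
τ = P_out/ω = 93480/365.5 = 255.8 N·m
In lb·ft: 255.8/1.356 = 189 lb·ft

189 lb·ft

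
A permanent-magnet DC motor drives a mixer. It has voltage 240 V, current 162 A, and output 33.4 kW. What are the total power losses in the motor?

P_in = V·I = 240×162 = 38880 W
P_out = 33400 W
Losses = P_in − P_out = 38880 − 33400 = 5480 W

5.48 kW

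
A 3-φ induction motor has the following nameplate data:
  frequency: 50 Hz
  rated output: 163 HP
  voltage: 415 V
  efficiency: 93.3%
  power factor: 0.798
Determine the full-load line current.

227 A

P_out = 163 × 746 = 121598 W
P_in = P_out / η = 121598 / 0.933 = 130330 W
I_L = P_in / (√3·V_L·cosφ) = 130330 / (1.732 × 415 × 0.798) = 227 A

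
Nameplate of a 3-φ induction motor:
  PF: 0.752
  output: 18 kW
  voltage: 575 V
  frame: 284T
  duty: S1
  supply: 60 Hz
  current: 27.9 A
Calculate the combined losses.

2.9 kW

P_in = √3·V·I·cosφ = 1.732×575×27.9×0.752 = 20895 W
P_out = 18000 W
Losses = P_in − P_out = 20895 − 18000 = 2895 W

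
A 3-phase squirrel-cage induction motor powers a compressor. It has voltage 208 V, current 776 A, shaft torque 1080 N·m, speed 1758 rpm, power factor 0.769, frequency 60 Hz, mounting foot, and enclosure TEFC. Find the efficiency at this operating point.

92.5 %

ω = 2π × 1758/60 = 184.1 rad/s; P_out = τω = 1080 × 184.1 = 198828 W
P_in = √3·V_L·I_L·cosφ = 1.732 × 208 × 776 × 0.769 = 214981 W
η = P_out / P_in = 198828 / 214981 = 0.925 = 92.5%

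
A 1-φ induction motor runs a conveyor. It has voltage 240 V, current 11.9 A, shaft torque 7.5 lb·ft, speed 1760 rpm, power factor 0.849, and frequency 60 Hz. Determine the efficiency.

77.3 %

τ = 7.5 lb·ft × 1.356 = 10.17 N·m
ω = 2π × 1760/60 = 184.3 rad/s; P_out = τω = 10.17 × 184.3 = 1874 W
P_in = V·I·cosφ = 240 × 11.9 × 0.849 = 2425 W
η = P_out / P_in = 1874 / 2425 = 0.773 = 77.3%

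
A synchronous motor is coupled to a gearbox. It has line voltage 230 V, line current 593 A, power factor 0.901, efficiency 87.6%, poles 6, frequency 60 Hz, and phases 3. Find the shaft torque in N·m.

1480 N·m

P_in = √3·V·I·cosφ = 1.732 × 230 × 593 × 0.901 = 212841 W
P_out = η·P_in = 0.876 × 212841 = 186449 W
n = n_s = 120×60/6 = 1200 rpm (synchronous)
ω = 2π×1200/60 = 125.7 rad/s
τ = P_out/ω = 186449/125.7 = 1480 N·m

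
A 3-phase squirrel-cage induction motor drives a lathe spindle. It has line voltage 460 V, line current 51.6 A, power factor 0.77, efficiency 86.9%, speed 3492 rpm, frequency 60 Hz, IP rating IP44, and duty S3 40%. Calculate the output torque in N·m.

75.2 N·m

P_in = √3·V·I·cosφ = 1.732 × 460 × 51.6 × 0.77 = 31655 W
P_out = η·P_in = 0.869 × 31655 = 27508 W
n = 3492 rpm
ω = 2π×3492/60 = 365.7 rad/s
τ = P_out/ω = 27508/365.7 = 75.2 N·m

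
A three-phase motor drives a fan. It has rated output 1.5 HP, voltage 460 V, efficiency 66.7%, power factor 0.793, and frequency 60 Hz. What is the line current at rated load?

P_out = 1.5 × 746 = 1119 W
P_in = P_out / η = 1119 / 0.667 = 1678 W
I_L = P_in / (√3·V_L·cosφ) = 1678 / (1.732 × 460 × 0.793) = 2.66 A

2.66 A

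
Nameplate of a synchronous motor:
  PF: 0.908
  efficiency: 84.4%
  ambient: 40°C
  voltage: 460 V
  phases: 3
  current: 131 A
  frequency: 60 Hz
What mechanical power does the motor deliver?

P_in = √3·V·I·cosφ = 1.732 × 460 × 131 × 0.908 = 94768 W
P_out = η·P_in = 0.844 × 94768 = 79984 W

80 kW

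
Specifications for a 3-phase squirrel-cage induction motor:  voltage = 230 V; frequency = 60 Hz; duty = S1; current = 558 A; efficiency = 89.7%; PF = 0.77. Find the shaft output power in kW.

154 kW

P_in = √3·V·I·cosφ = 1.732 × 230 × 558 × 0.77 = 171159 W
P_out = η·P_in = 0.897 × 171159 = 153530 W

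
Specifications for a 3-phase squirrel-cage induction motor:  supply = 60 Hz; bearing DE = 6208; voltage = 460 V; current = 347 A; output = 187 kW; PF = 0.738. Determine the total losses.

17 kW

P_in = √3·V·I·cosφ = 1.732×460×347×0.738 = 204029 W
P_out = 187000 W
Losses = P_in − P_out = 204029 − 187000 = 17029 W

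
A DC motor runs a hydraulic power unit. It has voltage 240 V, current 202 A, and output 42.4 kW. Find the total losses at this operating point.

6080 W

P_in = V·I = 240×202 = 48480 W
P_out = 42400 W
Losses = P_in − P_out = 48480 − 42400 = 6080 W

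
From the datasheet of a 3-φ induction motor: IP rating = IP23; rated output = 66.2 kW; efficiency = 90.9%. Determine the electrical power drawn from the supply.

P_out = 66200 W
P_in = P_out/η = 66200/0.909 = 72827 W = 72.8 kW

72.8 kW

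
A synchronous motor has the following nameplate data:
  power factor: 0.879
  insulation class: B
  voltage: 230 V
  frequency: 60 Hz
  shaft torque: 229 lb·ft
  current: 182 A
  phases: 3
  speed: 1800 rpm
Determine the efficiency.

τ = 229 lb·ft × 1.356 = 310.5 N·m
ω = 2π × 1800/60 = 188.5 rad/s; P_out = τω = 310.5 × 188.5 = 58529 W
P_in = √3·V_L·I_L·cosφ = 1.732 × 230 × 182 × 0.879 = 63729 W
η = P_out / P_in = 58529 / 63729 = 0.918 = 91.8%

91.8 %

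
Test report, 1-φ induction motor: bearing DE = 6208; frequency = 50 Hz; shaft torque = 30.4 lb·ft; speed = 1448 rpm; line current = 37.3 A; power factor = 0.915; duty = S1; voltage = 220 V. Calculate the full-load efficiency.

83.2 %

τ = 30.4 lb·ft × 1.356 = 41.22 N·m
ω = 2π × 1448/60 = 151.6 rad/s; P_out = τω = 41.22 × 151.6 = 6249 W
P_in = V·I·cosφ = 220 × 37.3 × 0.915 = 7508 W
η = P_out / P_in = 6249 / 7508 = 0.832 = 83.2%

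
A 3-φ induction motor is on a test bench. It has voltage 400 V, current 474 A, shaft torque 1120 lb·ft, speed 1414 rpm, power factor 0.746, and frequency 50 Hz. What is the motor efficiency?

τ = 1120 lb·ft × 1.356 = 1519 N·m
ω = 2π × 1414/60 = 148.1 rad/s; P_out = τω = 1519 × 148.1 = 224964 W
P_in = √3·V_L·I_L·cosφ = 1.732 × 400 × 474 × 0.746 = 244977 W
η = P_out / P_in = 224964 / 244977 = 0.918 = 91.8%

91.8 %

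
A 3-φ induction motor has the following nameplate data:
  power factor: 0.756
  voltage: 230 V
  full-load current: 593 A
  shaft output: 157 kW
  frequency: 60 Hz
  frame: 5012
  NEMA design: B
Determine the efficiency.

P_out = 157 kW = 157000 W
P_in = √3·V_L·I_L·cosφ = 1.732 × 230 × 593 × 0.756 = 178588 W
η = P_out / P_in = 157000 / 178588 = 0.879 = 87.9%

87.9 %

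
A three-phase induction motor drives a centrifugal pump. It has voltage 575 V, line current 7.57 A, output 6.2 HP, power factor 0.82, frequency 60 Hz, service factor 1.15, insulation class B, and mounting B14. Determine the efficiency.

P_out = 6.2 × 746 = 4625 W
P_in = √3·V_L·I_L·cosφ = 1.732 × 575 × 7.57 × 0.82 = 6182 W
η = P_out / P_in = 4625 / 6182 = 0.748 = 74.8%

74.8 %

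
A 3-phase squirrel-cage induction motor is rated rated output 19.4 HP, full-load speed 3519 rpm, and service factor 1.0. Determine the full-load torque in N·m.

P_out = 19.4 × 746 = 14472 W
ω = 2π × 3519/60 = 368.5 rad/s
τ = P_out/ω = 14472/368.5 = 39.3 N·m

39.3 N·m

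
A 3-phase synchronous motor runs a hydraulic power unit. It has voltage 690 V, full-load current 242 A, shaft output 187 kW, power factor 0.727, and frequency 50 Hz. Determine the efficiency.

P_out = 187 kW = 187000 W
P_in = √3·V_L·I_L·cosφ = 1.732 × 690 × 242 × 0.727 = 210255 W
η = P_out / P_in = 187000 / 210255 = 0.889 = 88.9%

88.9 %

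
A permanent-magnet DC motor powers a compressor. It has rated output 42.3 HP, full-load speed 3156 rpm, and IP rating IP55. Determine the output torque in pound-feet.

70.4 lb·ft

P_out = 42.3 × 746 = 31556 W
ω = 2π × 3156/60 = 330.5 rad/s
τ = P_out/ω = 31556/330.5 = 95.48 N·m
In lb·ft: 95.48/1.356 = 70.4 lb·ft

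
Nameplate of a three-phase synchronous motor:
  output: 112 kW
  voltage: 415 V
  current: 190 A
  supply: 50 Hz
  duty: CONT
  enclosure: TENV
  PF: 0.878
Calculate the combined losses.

P_in = √3·V·I·cosφ = 1.732×415×190×0.878 = 119907 W
P_out = 112000 W
Losses = P_in − P_out = 119907 − 112000 = 7907 W

7.91 kW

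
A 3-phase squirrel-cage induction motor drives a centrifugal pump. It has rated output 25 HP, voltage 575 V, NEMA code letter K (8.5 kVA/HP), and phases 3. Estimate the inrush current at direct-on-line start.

S_LR = 8.5 × 25 = 212.5 kVA
I_LR = S_LR/(√3·V_L) = 212500/(1.732×575) = 213 A

213 A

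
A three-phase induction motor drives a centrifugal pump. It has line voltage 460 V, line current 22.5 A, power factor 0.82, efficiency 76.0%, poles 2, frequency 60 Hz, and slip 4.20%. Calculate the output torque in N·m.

30.9 N·m

P_in = √3·V·I·cosφ = 1.732 × 460 × 22.5 × 0.82 = 14699 W
P_out = η·P_in = 0.76 × 14699 = 11171 W
n_s = 120×60/2 = 3600 rpm; n = 3600×(1−0.042) = 3449 rpm
ω = 2π×3449/60 = 361.2 rad/s
τ = P_out/ω = 11171/361.2 = 30.9 N·m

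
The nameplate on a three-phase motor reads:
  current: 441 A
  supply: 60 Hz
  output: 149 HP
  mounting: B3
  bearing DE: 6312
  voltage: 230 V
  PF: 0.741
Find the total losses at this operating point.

19 kW

P_in = √3·V·I·cosφ = 1.732×230×441×0.741 = 130176 W
P_out = 149×746 = 111154 W
Losses = P_in − P_out = 130176 − 111154 = 19022 W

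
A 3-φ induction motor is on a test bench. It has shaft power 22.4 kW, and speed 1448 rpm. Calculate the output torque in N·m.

148 N·m

ω = 2π × 1448/60 = 151.6 rad/s
τ = P/ω = 22400/151.6 = 148 N·m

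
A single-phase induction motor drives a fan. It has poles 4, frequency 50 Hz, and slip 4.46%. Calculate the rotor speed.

1433 rpm

n_s = 120f/p = 120×50/4 = 1500 rpm
n = n_s(1 − s) = 1500 × (1 − 0.0446) = 1433 rpm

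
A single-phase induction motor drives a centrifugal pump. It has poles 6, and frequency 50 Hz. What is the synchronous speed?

1000 rpm

n_s = 120f/p = 120×50/6 = 1000 rpm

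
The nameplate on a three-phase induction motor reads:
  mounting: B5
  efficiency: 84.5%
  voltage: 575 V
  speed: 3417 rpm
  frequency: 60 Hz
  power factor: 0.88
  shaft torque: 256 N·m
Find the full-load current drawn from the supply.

ω = 2π×3417/60 = 357.8 rad/s; P_out = τω = 256 × 357.8 = 91597 W
P_in = P_out / η = 91597 / 0.845 = 108399 W
I_L = P_in / (√3·V_L·cosφ) = 108399 / (1.732 × 575 × 0.88) = 124 A

124 A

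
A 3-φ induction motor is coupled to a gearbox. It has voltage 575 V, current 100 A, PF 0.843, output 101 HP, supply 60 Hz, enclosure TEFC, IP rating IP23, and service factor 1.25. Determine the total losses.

P_in = √3·V·I·cosφ = 1.732×575×100×0.843 = 83954 W
P_out = 101×746 = 75346 W
Losses = P_in − P_out = 83954 − 75346 = 8608 W

8.61 kW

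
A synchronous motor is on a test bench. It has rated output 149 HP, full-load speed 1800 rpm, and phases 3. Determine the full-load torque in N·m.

P_out = 149 × 746 = 111154 W
ω = 2π × 1800/60 = 188.5 rad/s
τ = P_out/ω = 111154/188.5 = 590 N·m

590 N·m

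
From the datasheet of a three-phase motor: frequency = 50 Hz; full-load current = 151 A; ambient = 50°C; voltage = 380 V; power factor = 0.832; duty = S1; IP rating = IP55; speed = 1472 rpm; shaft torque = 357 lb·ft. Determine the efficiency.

τ = 357 lb·ft × 1.356 = 484.1 N·m
ω = 2π × 1472/60 = 154.1 rad/s; P_out = τω = 484.1 × 154.1 = 74600 W
P_in = √3·V_L·I_L·cosφ = 1.732 × 380 × 151 × 0.832 = 82686 W
η = P_out / P_in = 74600 / 82686 = 0.902 = 90.2%

90.2 %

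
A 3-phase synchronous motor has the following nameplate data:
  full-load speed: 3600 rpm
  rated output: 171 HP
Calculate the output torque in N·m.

P_out = 171 × 746 = 127566 W
ω = 2π × 3600/60 = 377 rad/s
τ = P_out/ω = 127566/377 = 338 N·m

338 N·m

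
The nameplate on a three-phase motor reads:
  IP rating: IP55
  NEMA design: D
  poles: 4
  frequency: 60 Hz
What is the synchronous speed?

1800 rpm

n_s = 120f/p = 120×60/4 = 1800 rpm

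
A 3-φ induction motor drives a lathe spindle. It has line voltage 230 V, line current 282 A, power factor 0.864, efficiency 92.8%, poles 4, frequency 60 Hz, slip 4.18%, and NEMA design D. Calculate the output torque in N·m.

P_in = √3·V·I·cosφ = 1.732 × 230 × 282 × 0.864 = 97060 W
P_out = η·P_in = 0.928 × 97060 = 90072 W
n_s = 120×60/4 = 1800 rpm; n = 1800×(1−0.0418) = 1725 rpm
ω = 2π×1725/60 = 180.6 rad/s
τ = P_out/ω = 90072/180.6 = 499 N·m

499 N·m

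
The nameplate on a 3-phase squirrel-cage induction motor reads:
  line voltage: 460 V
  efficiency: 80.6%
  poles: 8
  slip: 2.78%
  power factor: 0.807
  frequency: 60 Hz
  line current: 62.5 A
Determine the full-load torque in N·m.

353 N·m

P_in = √3·V·I·cosφ = 1.732 × 460 × 62.5 × 0.807 = 40185 W
P_out = η·P_in = 0.806 × 40185 = 32389 W
n_s = 120×60/8 = 900 rpm; n = 900×(1−0.0278) = 875 rpm
ω = 2π×875/60 = 91.63 rad/s
τ = P_out/ω = 32389/91.63 = 353 N·m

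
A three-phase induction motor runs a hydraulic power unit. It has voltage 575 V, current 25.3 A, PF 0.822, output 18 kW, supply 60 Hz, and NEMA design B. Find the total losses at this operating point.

P_in = √3·V·I·cosφ = 1.732×575×25.3×0.822 = 20711 W
P_out = 18000 W
Losses = P_in − P_out = 20711 − 18000 = 2711 W

2710 W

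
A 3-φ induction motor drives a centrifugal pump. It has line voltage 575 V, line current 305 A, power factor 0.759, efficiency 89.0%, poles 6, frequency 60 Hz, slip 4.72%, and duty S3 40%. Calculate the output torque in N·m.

P_in = √3·V·I·cosφ = 1.732 × 575 × 305 × 0.759 = 230546 W
P_out = η·P_in = 0.89 × 230546 = 205186 W
n_s = 120×60/6 = 1200 rpm; n = 1200×(1−0.0472) = 1143 rpm
ω = 2π×1143/60 = 119.7 rad/s
τ = P_out/ω = 205186/119.7 = 1710 N·m

1710 N·m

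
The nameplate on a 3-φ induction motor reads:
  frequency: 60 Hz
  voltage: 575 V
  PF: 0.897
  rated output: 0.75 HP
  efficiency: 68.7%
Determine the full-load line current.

P_out = 0.75 × 746 = 560 W
P_in = P_out / η = 560 / 0.687 = 815 W
I_L = P_in / (√3·V_L·cosφ) = 815 / (1.732 × 575 × 0.897) = 0.912 A

0.912 A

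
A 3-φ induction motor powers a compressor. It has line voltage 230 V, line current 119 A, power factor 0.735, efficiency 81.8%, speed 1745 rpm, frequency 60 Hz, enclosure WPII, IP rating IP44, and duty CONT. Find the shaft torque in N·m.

156 N·m

P_in = √3·V·I·cosφ = 1.732 × 230 × 119 × 0.735 = 34843 W
P_out = η·P_in = 0.818 × 34843 = 28502 W
n = 1745 rpm
ω = 2π×1745/60 = 182.7 rad/s
τ = P_out/ω = 28502/182.7 = 156 N·m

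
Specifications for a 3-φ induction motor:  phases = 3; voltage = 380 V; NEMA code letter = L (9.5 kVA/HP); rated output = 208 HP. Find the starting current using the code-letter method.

S_LR = 9.5 × 208 = 1976 kVA
I_LR = S_LR/(√3·V_L) = 1976000/(1.732×380) = 3000 A

3000 A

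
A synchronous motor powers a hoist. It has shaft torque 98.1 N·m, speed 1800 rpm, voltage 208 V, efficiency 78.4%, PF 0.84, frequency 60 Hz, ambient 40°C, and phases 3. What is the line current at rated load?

ω = 2π×1800/60 = 188.5 rad/s; P_out = τω = 98.1 × 188.5 = 18492 W
P_in = P_out / η = 18492 / 0.784 = 23587 W
I_L = P_in / (√3·V_L·cosφ) = 23587 / (1.732 × 208 × 0.84) = 77.9 A

77.9 A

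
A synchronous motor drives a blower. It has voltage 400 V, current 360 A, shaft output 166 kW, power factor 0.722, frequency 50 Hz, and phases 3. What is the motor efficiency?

P_out = 166 kW = 166000 W
P_in = √3·V_L·I_L·cosφ = 1.732 × 400 × 360 × 0.722 = 180073 W
η = P_out / P_in = 166000 / 180073 = 0.922 = 92.2%

92.2 %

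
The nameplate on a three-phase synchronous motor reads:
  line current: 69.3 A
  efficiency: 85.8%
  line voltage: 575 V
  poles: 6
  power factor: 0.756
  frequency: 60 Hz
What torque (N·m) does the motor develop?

356 N·m

P_in = √3·V·I·cosφ = 1.732 × 575 × 69.3 × 0.756 = 52176 W
P_out = η·P_in = 0.858 × 52176 = 44767 W
n = n_s = 120×60/6 = 1200 rpm (synchronous)
ω = 2π×1200/60 = 125.7 rad/s
τ = P_out/ω = 44767/125.7 = 356 N·m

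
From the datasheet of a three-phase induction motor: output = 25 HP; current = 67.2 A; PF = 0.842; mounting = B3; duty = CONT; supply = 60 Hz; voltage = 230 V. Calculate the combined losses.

3.89 kW

P_in = √3·V·I·cosφ = 1.732×230×67.2×0.842 = 22540 W
P_out = 25×746 = 18650 W
Losses = P_in − P_out = 22540 − 18650 = 3890 W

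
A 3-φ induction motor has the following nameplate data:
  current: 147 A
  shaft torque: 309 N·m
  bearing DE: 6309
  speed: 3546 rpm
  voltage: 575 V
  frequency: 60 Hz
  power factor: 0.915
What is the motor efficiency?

ω = 2π × 3546/60 = 371.3 rad/s; P_out = τω = 309 × 371.3 = 114732 W
P_in = √3·V_L·I_L·cosφ = 1.732 × 575 × 147 × 0.915 = 133954 W
η = P_out / P_in = 114732 / 133954 = 0.857 = 85.7%

85.7 %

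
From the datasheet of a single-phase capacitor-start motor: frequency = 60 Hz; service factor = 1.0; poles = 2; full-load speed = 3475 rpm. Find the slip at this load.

3.5 %

n_s = 120f/p = 120×60/2 = 3600 rpm
s = (n_s − n)/n_s = (3600 − 3475)/3600 = 0.0347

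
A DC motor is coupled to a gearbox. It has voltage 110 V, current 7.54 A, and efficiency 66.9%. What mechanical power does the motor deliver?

0.555 kW

P_in = V·I = 110 × 7.54 = 829 W
P_out = η·P_in = 0.669 × 829 = 555 W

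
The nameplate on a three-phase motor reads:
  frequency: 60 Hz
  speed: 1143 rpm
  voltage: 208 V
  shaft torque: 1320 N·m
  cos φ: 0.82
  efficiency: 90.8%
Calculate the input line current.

ω = 2π×1143/60 = 119.7 rad/s; P_out = τω = 1320 × 119.7 = 158004 W
P_in = P_out / η = 158004 / 0.908 = 174013 W
I_L = P_in / (√3·V_L·cosφ) = 174013 / (1.732 × 208 × 0.82) = 589 A

589 A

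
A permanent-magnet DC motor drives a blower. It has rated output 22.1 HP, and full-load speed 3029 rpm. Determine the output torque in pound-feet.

P_out = 22.1 × 746 = 16487 W
ω = 2π × 3029/60 = 317.2 rad/s
τ = P_out/ω = 16487/317.2 = 51.98 N·m
In lb·ft: 51.98/1.356 = 38.3 lb·ft

38.3 lb·ft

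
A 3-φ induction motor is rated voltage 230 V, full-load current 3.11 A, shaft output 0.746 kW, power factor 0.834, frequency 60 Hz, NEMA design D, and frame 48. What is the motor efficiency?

P_out = 0.746 kW = 746 W
P_in = √3·V_L·I_L·cosφ = 1.732 × 230 × 3.11 × 0.834 = 1033 W
η = P_out / P_in = 746 / 1033 = 0.722 = 72.2%

72.2 %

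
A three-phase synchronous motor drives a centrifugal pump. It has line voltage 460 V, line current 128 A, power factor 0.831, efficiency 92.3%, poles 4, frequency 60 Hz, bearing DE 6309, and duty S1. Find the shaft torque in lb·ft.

P_in = √3·V·I·cosφ = 1.732 × 460 × 128 × 0.831 = 84746 W
P_out = η·P_in = 0.923 × 84746 = 78221 W
n = n_s = 120×60/4 = 1800 rpm (synchronous)
ω = 2π×1800/60 = 188.5 rad/s
τ = P_out/ω = 78221/188.5 = 415 N·m
In lb·ft: 415/1.356 = 306 lb·ft

306 lb·ft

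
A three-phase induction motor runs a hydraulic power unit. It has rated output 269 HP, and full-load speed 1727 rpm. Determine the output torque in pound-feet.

818 lb·ft

P_out = 269 × 746 = 200674 W
ω = 2π × 1727/60 = 180.9 rad/s
τ = P_out/ω = 200674/180.9 = 1109 N·m
In lb·ft: 1109/1.356 = 818 lb·ft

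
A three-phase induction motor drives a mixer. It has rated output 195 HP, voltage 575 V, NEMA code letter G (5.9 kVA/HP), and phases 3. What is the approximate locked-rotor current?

S_LR = 5.9 × 195 = 1150.5 kVA
I_LR = S_LR/(√3·V_L) = 1150500/(1.732×575) = 1160 A

1160 A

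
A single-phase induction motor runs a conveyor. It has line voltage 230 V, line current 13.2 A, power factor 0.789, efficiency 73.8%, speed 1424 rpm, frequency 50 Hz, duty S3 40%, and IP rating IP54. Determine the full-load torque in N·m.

11.9 N·m

P_in = V·I·cosφ = 230 × 13.2 × 0.789 = 2395 W
P_out = η·P_in = 0.738 × 2395 = 1768 W
n = 1424 rpm
ω = 2π×1424/60 = 149.1 rad/s
τ = P_out/ω = 1768/149.1 = 11.9 N·m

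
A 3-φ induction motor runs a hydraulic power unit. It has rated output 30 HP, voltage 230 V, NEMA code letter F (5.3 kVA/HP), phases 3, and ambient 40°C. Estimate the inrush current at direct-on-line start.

399 A

S_LR = 5.3 × 30 = 159 kVA
I_LR = S_LR/(√3·V_L) = 159000/(1.732×230) = 399 A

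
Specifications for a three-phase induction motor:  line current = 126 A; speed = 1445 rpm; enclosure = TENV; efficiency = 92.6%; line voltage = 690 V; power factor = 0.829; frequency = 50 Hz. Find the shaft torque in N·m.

764 N·m

P_in = √3·V·I·cosφ = 1.732 × 690 × 126 × 0.829 = 124831 W
P_out = η·P_in = 0.926 × 124831 = 115594 W
n = 1445 rpm
ω = 2π×1445/60 = 151.3 rad/s
τ = P_out/ω = 115594/151.3 = 764 N·m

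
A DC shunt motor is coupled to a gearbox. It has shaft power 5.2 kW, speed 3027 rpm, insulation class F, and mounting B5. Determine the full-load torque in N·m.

ω = 2π × 3027/60 = 317 rad/s
τ = P/ω = 5200/317 = 16.4 N·m

16.4 N·m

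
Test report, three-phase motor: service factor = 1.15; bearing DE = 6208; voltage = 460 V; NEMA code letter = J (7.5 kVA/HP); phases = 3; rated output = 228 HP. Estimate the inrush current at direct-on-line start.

2150 A

S_LR = 7.5 × 228 = 1710 kVA
I_LR = S_LR/(√3·V_L) = 1710000/(1.732×460) = 2150 A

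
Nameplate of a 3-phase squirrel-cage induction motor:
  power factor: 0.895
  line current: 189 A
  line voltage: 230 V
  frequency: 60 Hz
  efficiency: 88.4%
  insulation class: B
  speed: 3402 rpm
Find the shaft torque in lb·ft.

P_in = √3·V·I·cosφ = 1.732 × 230 × 189 × 0.895 = 67385 W
P_out = η·P_in = 0.884 × 67385 = 59568 W
n = 3402 rpm
ω = 2π×3402/60 = 356.3 rad/s
τ = P_out/ω = 59568/356.3 = 167.2 N·m
In lb·ft: 167.2/1.356 = 123 lb·ft

123 lb·ft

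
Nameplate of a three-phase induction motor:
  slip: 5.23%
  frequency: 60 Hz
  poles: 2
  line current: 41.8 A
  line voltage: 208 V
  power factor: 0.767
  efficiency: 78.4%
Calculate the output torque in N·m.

P_in = √3·V·I·cosφ = 1.732 × 208 × 41.8 × 0.767 = 11550 W
P_out = η·P_in = 0.784 × 11550 = 9055 W
n_s = 120×60/2 = 3600 rpm; n = 3600×(1−0.0523) = 3412 rpm
ω = 2π×3412/60 = 357.3 rad/s
τ = P_out/ω = 9055/357.3 = 25.3 N·m

25.3 N·m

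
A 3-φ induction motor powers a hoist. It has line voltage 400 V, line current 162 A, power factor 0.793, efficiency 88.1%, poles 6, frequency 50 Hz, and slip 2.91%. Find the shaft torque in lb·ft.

P_in = √3·V·I·cosφ = 1.732 × 400 × 162 × 0.793 = 89001 W
P_out = η·P_in = 0.881 × 89001 = 78410 W
n_s = 120×50/6 = 1000 rpm; n = 1000×(1−0.0291) = 971 rpm
ω = 2π×971/60 = 101.7 rad/s
τ = P_out/ω = 78410/101.7 = 771 N·m
In lb·ft: 771/1.356 = 569 lb·ft

569 lb·ft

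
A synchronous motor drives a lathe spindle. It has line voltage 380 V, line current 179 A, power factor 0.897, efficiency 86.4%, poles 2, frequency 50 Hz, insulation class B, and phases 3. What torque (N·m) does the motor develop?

P_in = √3·V·I·cosφ = 1.732 × 380 × 179 × 0.897 = 105676 W
P_out = η·P_in = 0.864 × 105676 = 91304 W
n = n_s = 120×50/2 = 3000 rpm (synchronous)
ω = 2π×3000/60 = 314.2 rad/s
τ = P_out/ω = 91304/314.2 = 291 N·m

291 N·m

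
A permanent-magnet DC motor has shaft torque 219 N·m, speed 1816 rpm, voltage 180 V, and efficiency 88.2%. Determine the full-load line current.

262 A

ω = 2π×1816/60 = 190.2 rad/s; P_out = τω = 219 × 190.2 = 41654 W
P_in = P_out / η = 41654 / 0.882 = 47227 W
I = P_in / V = 47227 / 180 = 262 A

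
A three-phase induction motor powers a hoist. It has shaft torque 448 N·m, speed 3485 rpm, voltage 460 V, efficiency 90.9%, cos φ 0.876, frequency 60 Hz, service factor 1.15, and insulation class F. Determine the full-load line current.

258 A

ω = 2π×3485/60 = 364.9 rad/s; P_out = τω = 448 × 364.9 = 163475 W
P_in = P_out / η = 163475 / 0.909 = 179840 W
I_L = P_in / (√3·V_L·cosφ) = 179840 / (1.732 × 460 × 0.876) = 258 A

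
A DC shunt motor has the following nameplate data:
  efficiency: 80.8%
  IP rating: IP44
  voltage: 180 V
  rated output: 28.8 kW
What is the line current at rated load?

198 A

P_out = 28.8 kW = 28800 W
P_in = P_out / η = 28800 / 0.808 = 35644 W
I = P_in / V = 35644 / 180 = 198 A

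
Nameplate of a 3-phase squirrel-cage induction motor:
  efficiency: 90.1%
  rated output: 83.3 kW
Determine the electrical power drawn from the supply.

P_out = 83300 W
P_in = P_out/η = 83300/0.901 = 92453 W = 92.5 kW

92.5 kW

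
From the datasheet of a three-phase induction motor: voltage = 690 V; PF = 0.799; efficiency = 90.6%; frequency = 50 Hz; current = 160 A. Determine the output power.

P_in = √3·V·I·cosφ = 1.732 × 690 × 160 × 0.799 = 152779 W
P_out = η·P_in = 0.906 × 152779 = 138418 W

138 kW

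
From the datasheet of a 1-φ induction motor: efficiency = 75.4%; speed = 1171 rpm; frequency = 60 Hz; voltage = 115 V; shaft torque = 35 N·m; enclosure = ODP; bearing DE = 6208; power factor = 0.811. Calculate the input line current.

61 A

ω = 2π×1171/60 = 122.6 rad/s; P_out = τω = 35 × 122.6 = 4291 W
P_in = P_out / η = 4291 / 0.754 = 5691 W
I = P_in / (V·cosφ) = 5691 / (115 × 0.811) = 61 A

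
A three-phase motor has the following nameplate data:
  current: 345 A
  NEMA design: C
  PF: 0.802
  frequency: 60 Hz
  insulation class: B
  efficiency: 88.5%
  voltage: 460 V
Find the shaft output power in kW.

195 kW

P_in = √3·V·I·cosφ = 1.732 × 460 × 345 × 0.802 = 220444 W
P_out = η·P_in = 0.885 × 220444 = 195093 W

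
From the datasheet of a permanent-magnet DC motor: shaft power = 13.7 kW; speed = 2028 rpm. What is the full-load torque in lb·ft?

47.6 lb·ft

ω = 2π × 2028/60 = 212.4 rad/s
τ = P/ω = 13700/212.4 = 64.5 N·m
In lb·ft: 64.5/1.356 = 47.6 lb·ft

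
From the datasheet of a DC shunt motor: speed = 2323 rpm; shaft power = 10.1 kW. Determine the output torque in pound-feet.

30.6 lb·ft

ω = 2π × 2323/60 = 243.3 rad/s
τ = P/ω = 10100/243.3 = 41.51 N·m
In lb·ft: 41.51/1.356 = 30.6 lb·ft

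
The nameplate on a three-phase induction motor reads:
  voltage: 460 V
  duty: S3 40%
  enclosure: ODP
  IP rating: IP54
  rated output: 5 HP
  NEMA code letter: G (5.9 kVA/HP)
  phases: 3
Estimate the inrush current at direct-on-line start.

S_LR = 5.9 × 5 = 29.5 kVA
I_LR = S_LR/(√3·V_L) = 29500/(1.732×460) = 37 A

37 A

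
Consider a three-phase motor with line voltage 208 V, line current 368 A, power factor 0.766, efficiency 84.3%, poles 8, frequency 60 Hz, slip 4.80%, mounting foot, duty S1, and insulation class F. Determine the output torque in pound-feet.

704 lb·ft

P_in = √3·V·I·cosφ = 1.732 × 208 × 368 × 0.766 = 101552 W
P_out = η·P_in = 0.843 × 101552 = 85608 W
n_s = 120×60/8 = 900 rpm; n = 900×(1−0.048) = 857 rpm
ω = 2π×857/60 = 89.74 rad/s
τ = P_out/ω = 85608/89.74 = 954 N·m
In lb·ft: 954/1.356 = 704 lb·ft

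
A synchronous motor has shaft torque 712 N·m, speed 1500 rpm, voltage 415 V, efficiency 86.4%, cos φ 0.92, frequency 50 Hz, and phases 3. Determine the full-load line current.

196 A

ω = 2π×1500/60 = 157.1 rad/s; P_out = τω = 712 × 157.1 = 111855 W
P_in = P_out / η = 111855 / 0.864 = 129462 W
I_L = P_in / (√3·V_L·cosφ) = 129462 / (1.732 × 415 × 0.92) = 196 A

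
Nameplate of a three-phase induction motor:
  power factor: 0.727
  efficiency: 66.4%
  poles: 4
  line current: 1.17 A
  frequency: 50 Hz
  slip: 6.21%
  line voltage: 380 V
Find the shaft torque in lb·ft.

P_in = √3·V·I·cosφ = 1.732 × 380 × 1.17 × 0.727 = 560 W
P_out = η·P_in = 0.664 × 560 = 372 W
n_s = 120×50/4 = 1500 rpm; n = 1500×(1−0.0621) = 1407 rpm
ω = 2π×1407/60 = 147.3 rad/s
τ = P_out/ω = 372/147.3 = 2.525 N·m
In lb·ft: 2.525/1.356 = 1.86 lb·ft

1.86 lb·ft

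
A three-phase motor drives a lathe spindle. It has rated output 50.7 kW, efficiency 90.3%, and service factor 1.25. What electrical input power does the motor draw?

P_out = 50700 W
P_in = P_out/η = 50700/0.903 = 56146 W = 56.1 kW

56.1 kW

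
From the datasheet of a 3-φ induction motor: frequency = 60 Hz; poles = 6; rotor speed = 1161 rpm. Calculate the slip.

3.25 %

n_s = 120f/p = 120×60/6 = 1200 rpm
s = (n_s − n)/n_s = (1200 − 1161)/1200 = 0.0325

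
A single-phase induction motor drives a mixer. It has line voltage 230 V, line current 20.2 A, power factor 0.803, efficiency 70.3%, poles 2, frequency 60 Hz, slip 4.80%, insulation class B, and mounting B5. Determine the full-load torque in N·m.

7.31 N·m

P_in = V·I·cosφ = 230 × 20.2 × 0.803 = 3731 W
P_out = η·P_in = 0.703 × 3731 = 2623 W
n_s = 120×60/2 = 3600 rpm; n = 3600×(1−0.048) = 3427 rpm
ω = 2π×3427/60 = 358.9 rad/s
τ = P_out/ω = 2623/358.9 = 7.31 N·m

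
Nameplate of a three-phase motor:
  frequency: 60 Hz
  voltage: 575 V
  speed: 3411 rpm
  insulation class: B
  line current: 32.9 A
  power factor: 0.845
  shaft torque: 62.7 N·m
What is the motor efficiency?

ω = 2π × 3411/60 = 357.2 rad/s; P_out = τω = 62.7 × 357.2 = 22396 W
P_in = √3·V_L·I_L·cosφ = 1.732 × 575 × 32.9 × 0.845 = 27687 W
η = P_out / P_in = 22396 / 27687 = 0.809 = 80.9%

80.9 %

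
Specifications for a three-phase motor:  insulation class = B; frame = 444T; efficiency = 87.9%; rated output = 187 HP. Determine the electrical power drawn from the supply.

159 kW

P_out = 187 × 746 = 139502 W
P_in = P_out/η = 139502/0.879 = 158705 W = 159 kW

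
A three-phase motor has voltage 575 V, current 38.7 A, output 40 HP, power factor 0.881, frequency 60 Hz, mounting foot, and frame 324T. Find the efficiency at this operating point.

P_out = 40 × 746 = 29840 W
P_in = √3·V_L·I_L·cosφ = 1.732 × 575 × 38.7 × 0.881 = 33955 W
η = P_out / P_in = 29840 / 33955 = 0.879 = 87.9%

87.9 %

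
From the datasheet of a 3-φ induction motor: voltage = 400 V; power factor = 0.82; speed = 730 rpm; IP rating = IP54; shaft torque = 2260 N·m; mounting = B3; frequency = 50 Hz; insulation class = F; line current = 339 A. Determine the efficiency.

89.7 %

ω = 2π × 730/60 = 76.45 rad/s; P_out = τω = 2260 × 76.45 = 172777 W
P_in = √3·V_L·I_L·cosφ = 1.732 × 400 × 339 × 0.82 = 192585 W
η = P_out / P_in = 172777 / 192585 = 0.897 = 89.7%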